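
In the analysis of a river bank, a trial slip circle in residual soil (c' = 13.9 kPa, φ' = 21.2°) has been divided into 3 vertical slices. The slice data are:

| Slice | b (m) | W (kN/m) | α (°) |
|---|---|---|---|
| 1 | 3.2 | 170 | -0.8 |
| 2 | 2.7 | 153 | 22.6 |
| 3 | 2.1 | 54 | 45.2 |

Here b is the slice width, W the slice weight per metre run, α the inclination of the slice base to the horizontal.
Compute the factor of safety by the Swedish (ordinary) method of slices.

Ordinary method of slices: FS = Σ[c'·Δl_i + (W_i cosα_i)·tanφ'] / Σ W_i sinα_i, with Δl_i = b_i / cosα_i.
Slice 1: Δl = 3.2/cos(-0.8°) = 3.200 m; N'_1 = 170·cos(-0.8°) = 170.0; c'Δl = 44.48; W sinα = -2.4
Slice 2: Δl = 2.7/cos22.6° = 2.925 m; N'_2 = 153·cos22.6° = 141.3; c'Δl = 40.65; W sinα = 58.8
Slice 3: Δl = 2.1/cos45.2° = 2.980 m; N'_3 = 54·cos45.2° = 38.1; c'Δl = 41.43; W sinα = 38.3
Σc'Δl = 126.6 kN/m; ΣN' = 349.3 kN/m; ΣW sinα = 94.7 kN/m
Resisting = 126.6 + 349.3·tan21.2° = 126.6 + 135.5 = 262.0 kN/m
FS = 262.0 / 94.7 = 2.766

FS = 2.77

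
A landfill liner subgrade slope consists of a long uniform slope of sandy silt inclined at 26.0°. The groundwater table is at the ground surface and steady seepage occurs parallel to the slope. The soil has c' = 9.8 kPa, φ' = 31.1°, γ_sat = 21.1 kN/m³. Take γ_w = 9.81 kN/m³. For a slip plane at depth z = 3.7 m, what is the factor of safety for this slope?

FS = 0.98

With seepage parallel to the slope and the water table at the surface, the effective normal stress on the slip plane uses the buoyant unit weight γ' = γ_sat − γ_w while the driving shear stress uses γ_sat:
FS = [c' + γ' z cos²β tanφ'] / [γ_sat z sinβ cosβ]
γ' = 21.1 − 9.81 = 11.29 kN/m³
Numerator = 9.8 + 11.29·3.7·cos²26.0°·tan31.1° = 9.8 + 11.29·3.7·0.8078·0.6032 = 30.157 kPa
Denominator = 21.1·3.7·sin26.0°·cos26.0° = 21.1·3.7·0.4384·0.8988 = 30.760 kPa
FS = 30.157 / 30.760 = 0.980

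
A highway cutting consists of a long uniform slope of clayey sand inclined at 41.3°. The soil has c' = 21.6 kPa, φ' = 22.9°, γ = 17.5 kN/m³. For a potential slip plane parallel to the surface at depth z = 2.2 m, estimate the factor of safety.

For an infinite slope with a slip plane parallel to the surface (no pore pressure): FS = [c' + γz cos²β tanφ'] / [γz sinβ cosβ].
γz = 17.5·2.2 = 38.50 kN/m²
Numerator = 21.6 + 38.50·cos²41.3°·tan22.9° = 21.6 + 38.50·0.5644·0.4224 = 30.779 kPa
Denominator = 38.50·sin41.3°·cos41.3° = 38.50·0.6600·0.7513 = 19.090 kPa
FS = 30.779 / 19.090 = 1.612

FS = 1.61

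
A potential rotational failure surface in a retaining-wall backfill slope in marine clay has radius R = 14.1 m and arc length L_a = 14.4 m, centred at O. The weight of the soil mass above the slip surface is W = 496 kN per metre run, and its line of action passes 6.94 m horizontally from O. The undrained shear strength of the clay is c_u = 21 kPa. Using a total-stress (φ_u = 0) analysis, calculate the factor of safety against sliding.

FS = 1.24

Taking moments about the centre O, the resisting moment is provided by the undrained shear strength acting along the arc:
M_R = c_u·L_a·R = 21·14.40·14.1 = 4263.8 kN·m/m
M_D = W·d = 496·6.94 = 3442.2 kN·m/m
FS = M_R / M_D = 4263.8 / 3442.2 = 1.239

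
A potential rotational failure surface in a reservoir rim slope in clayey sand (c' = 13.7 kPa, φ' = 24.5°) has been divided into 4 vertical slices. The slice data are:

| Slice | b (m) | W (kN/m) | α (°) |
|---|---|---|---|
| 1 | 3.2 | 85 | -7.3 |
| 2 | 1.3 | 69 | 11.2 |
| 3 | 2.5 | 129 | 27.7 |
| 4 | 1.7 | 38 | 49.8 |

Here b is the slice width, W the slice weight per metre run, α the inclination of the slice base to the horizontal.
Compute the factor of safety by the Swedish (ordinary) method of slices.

FS = 2.94

Ordinary method of slices: FS = Σ[c'·Δl_i + (W_i cosα_i)·tanφ'] / Σ W_i sinα_i, with Δl_i = b_i / cosα_i.
Slice 1: Δl = 3.2/cos(-7.3°) = 3.226 m; N'_1 = 85·cos(-7.3°) = 84.3; c'Δl = 44.20; W sinα = -10.8
Slice 2: Δl = 1.3/cos11.2° = 1.325 m; N'_2 = 69·cos11.2° = 67.7; c'Δl = 18.16; W sinα = 13.4
Slice 3: Δl = 2.5/cos27.7° = 2.824 m; N'_3 = 129·cos27.7° = 114.2; c'Δl = 38.68; W sinα = 60.0
Slice 4: Δl = 1.7/cos49.8° = 2.634 m; N'_4 = 38·cos49.8° = 24.5; c'Δl = 36.08; W sinα = 29.0
Σc'Δl = 137.1 kN/m; ΣN' = 290.7 kN/m; ΣW sinα = 91.6 kN/m
Resisting = 137.1 + 290.7·tan24.5° = 137.1 + 132.5 = 269.6 kN/m
FS = 269.6 / 91.6 = 2.944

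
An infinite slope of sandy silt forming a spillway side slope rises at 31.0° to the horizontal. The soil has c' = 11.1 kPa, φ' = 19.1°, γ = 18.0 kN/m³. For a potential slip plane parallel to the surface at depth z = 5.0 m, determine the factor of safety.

FS = 0.86

For an infinite slope with a slip plane parallel to the surface (no pore pressure): FS = [c' + γz cos²β tanφ'] / [γz sinβ cosβ].
γz = 18.0·5.0 = 90.00 kN/m²
Numerator = 11.1 + 90.00·cos²31.0°·tan19.1° = 11.1 + 90.00·0.7347·0.3463 = 33.998 kPa
Denominator = 90.00·sin31.0°·cos31.0° = 90.00·0.5150·0.8572 = 39.733 kPa
FS = 33.998 / 39.733 = 0.856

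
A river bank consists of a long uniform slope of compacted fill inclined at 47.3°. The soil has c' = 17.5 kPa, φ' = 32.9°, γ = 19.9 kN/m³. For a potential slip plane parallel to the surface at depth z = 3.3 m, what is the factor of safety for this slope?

For an infinite slope with a slip plane parallel to the surface (no pore pressure): FS = [c' + γz cos²β tanφ'] / [γz sinβ cosβ].
γz = 19.9·3.3 = 65.67 kN/m²
Numerator = 17.5 + 65.67·cos²47.3°·tan32.9° = 17.5 + 65.67·0.4599·0.6469 = 37.038 kPa
Denominator = 65.67·sin47.3°·cos47.3° = 65.67·0.7349·0.6782 = 32.729 kPa
FS = 37.038 / 32.729 = 1.132

FS = 1.13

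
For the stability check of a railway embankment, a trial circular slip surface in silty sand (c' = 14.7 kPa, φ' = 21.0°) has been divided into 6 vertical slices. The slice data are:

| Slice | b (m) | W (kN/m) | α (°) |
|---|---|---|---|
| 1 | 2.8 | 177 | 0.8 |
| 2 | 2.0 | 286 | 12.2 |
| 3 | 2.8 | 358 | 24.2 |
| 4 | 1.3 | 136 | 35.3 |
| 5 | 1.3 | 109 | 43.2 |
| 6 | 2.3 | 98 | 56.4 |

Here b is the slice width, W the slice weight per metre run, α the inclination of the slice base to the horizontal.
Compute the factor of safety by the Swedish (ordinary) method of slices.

FS = 1.40

Ordinary method of slices: FS = Σ[c'·Δl_i + (W_i cosα_i)·tanφ'] / Σ W_i sinα_i, with Δl_i = b_i / cosα_i.
Slice 1: Δl = 2.8/cos0.8° = 2.800 m; N'_1 = 177·cos0.8° = 177.0; c'Δl = 41.16; W sinα = 2.5
Slice 2: Δl = 2.0/cos12.2° = 2.046 m; N'_2 = 286·cos12.2° = 279.5; c'Δl = 30.08; W sinα = 60.4
Slice 3: Δl = 2.8/cos24.2° = 3.070 m; N'_3 = 358·cos24.2° = 326.5; c'Δl = 45.13; W sinα = 146.8
Slice 4: Δl = 1.3/cos35.3° = 1.593 m; N'_4 = 136·cos35.3° = 111.0; c'Δl = 23.42; W sinα = 78.6
Slice 5: Δl = 1.3/cos43.2° = 1.783 m; N'_5 = 109·cos43.2° = 79.5; c'Δl = 26.22; W sinα = 74.6
Slice 6: Δl = 2.3/cos56.4° = 4.156 m; N'_6 = 98·cos56.4° = 54.2; c'Δl = 61.10; W sinα = 81.6
Σc'Δl = 227.1 kN/m; ΣN' = 1027.7 kN/m; ΣW sinα = 444.5 kN/m
Resisting = 227.1 + 1027.7·tan21.0° = 227.1 + 394.5 = 621.6 kN/m
FS = 621.6 / 444.5 = 1.398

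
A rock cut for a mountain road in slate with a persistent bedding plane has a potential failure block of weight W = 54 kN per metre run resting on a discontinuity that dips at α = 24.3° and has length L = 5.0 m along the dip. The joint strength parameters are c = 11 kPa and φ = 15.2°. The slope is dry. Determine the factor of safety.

Resolving the block weight along and normal to the plane and applying the Mohr–Coulomb strength on the joint:
N' = W cosα = 54·cos24.3° = 49.2 kN/m
Driving force T = W sinα = 54·sin24.3° = 22.2 kN/m
Resisting force R = c·L + N'·tanφ = 11·5.0 + 49.2·tan15.2° = 55.0 + 13.4 = 68.4 kN/m
FS = R / T = 68.4 / 22.2 = 3.077

FS = 3.08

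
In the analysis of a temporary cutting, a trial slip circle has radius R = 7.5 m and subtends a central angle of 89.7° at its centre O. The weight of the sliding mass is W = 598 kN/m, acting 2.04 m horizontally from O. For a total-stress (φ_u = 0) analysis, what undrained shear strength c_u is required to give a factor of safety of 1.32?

c_u = 18.3 kPa

FS = c_u·L_a·R / (W·d), so c_u = FS·W·d / (L_a·R).
Arc length L_a = R·θ = 7.5·(89.7°·π/180) = 7.5·1.5656 = 11.74 m
c_u = 1.32·598·2.04 / (11.74·7.5) = 1610.3 / 88.06 = 18.29 kPa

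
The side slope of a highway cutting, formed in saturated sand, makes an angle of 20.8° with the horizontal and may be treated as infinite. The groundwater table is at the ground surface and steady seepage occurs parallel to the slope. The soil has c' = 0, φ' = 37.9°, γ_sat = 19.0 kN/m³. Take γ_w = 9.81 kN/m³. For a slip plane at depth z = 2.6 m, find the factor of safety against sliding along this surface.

With seepage parallel to the slope and the water table at the surface, the effective normal stress on the slip plane uses the buoyant unit weight γ' = γ_sat − γ_w while the driving shear stress uses γ_sat:
FS = [c' + γ' z cos²β tanφ'] / [γ_sat z sinβ cosβ]
(For c' = 0 this reduces to FS = (γ'/γ_sat)·tanφ'/tanβ.)
γ' = 19.0 − 9.81 = 9.19 kN/m³
Numerator = 0.0 + 9.19·2.6·cos²20.8°·tan37.9° = 0.0 + 9.19·2.6·0.8739·0.7785 = 16.255 kPa
Denominator = 19.0·2.6·sin20.8°·cos20.8° = 19.0·2.6·0.3551·0.9348 = 16.399 kPa
FS = 16.255 / 16.399 = 0.991

FS = 0.99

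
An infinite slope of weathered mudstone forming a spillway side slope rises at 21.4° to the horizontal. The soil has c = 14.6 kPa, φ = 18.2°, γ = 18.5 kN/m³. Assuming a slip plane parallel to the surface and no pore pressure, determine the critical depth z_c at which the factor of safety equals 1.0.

z_c = 14.42 m

Setting FS = 1.00 in FS = [c + γz cos²β tanφ] / [γz sinβ cosβ] and solving for z:
z = c / [γ cosβ (FS·sinβ − cosβ·tanφ)]
  = 14.6 / [18.5·cos21.4°·(1.00·sin21.4° − cos21.4°·tan18.2°)]
  = 14.6 / [18.5·0.9311·(1.00·0.3649 − 0.9311·0.3288)]
  = 14.6 / 1.0121 = 14.425 m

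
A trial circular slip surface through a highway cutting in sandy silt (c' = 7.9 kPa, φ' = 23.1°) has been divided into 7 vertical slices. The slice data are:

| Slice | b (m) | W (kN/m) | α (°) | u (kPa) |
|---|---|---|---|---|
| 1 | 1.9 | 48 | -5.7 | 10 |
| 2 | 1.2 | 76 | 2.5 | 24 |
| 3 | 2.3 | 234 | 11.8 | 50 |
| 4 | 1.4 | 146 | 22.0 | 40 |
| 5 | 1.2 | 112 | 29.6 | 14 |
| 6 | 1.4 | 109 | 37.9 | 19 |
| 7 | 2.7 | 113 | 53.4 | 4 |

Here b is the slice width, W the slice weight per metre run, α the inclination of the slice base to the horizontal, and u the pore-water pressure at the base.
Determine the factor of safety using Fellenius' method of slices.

FS = 0.97

Ordinary method of slices: FS = Σ[c'·Δl_i + (W_i cosα_i − u_i·Δl_i)·tanφ'] / Σ W_i sinα_i, with Δl_i = b_i / cosα_i.
Slice 1: Δl = 1.9/cos(-5.7°) = 1.909 m; N'_1 = 48·cos(-5.7°) − 10·1.909 = 28.7; c'Δl = 15.08; W sinα = -4.8
Slice 2: Δl = 1.2/cos2.5° = 1.201 m; N'_2 = 76·cos2.5° − 24·1.201 = 47.1; c'Δl = 9.49; W sinα = 3.3
Slice 3: Δl = 2.3/cos11.8° = 2.350 m; N'_3 = 234·cos11.8° − 50·2.350 = 111.6; c'Δl = 18.56; W sinα = 47.9
Slice 4: Δl = 1.4/cos22.0° = 1.510 m; N'_4 = 146·cos22.0° − 40·1.510 = 75.0; c'Δl = 11.93; W sinα = 54.7
Slice 5: Δl = 1.2/cos29.6° = 1.380 m; N'_5 = 112·cos29.6° − 14·1.380 = 78.1; c'Δl = 10.90; W sinα = 55.3
Slice 6: Δl = 1.4/cos37.9° = 1.774 m; N'_6 = 109·cos37.9° − 19·1.774 = 52.3; c'Δl = 14.02; W sinα = 67.0
Slice 7: Δl = 2.7/cos53.4° = 4.528 m; N'_7 = 113·cos53.4° − 4·4.528 = 49.3; c'Δl = 35.78; W sinα = 90.7
Σc'Δl = 115.8 kN/m; ΣN' = 441.9 kN/m; ΣW sinα = 314.1 kN/m
Resisting = 115.8 + 441.9·tan23.1° = 115.8 + 188.5 = 304.3 kN/m
FS = 304.3 / 314.1 = 0.969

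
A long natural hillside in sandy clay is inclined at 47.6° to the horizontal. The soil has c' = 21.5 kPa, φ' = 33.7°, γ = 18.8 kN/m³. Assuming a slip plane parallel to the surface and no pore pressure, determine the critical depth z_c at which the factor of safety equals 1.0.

Setting FS = 1.00 in FS = [c' + γz cos²β tanφ'] / [γz sinβ cosβ] and solving for z:
z = c' / [γ cosβ (FS·sinβ − cosβ·tanφ')]
  = 21.5 / [18.8·cos47.6°·(1.00·sin47.6° − cos47.6°·tan33.7°)]
  = 21.5 / [18.8·0.6743·(1.00·0.7385 − 0.6743·0.6669)]
  = 21.5 / 3.6605 = 5.874 m

z_c = 5.87 m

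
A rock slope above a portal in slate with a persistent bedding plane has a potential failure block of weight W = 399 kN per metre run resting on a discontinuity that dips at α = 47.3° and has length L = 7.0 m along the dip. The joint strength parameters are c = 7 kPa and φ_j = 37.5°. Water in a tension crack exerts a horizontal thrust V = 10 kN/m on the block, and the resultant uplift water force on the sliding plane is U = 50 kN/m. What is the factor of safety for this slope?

FS = 0.71

Resolving the block weight along and normal to the plane and applying the Mohr–Coulomb strength on the joint:
N' = W cosα − U − V sinα = 399·cos47.3° − 50 − 10·sin47.3° = 213.2 kN/m
Driving force T = W sinα + V cosα = 399·sin47.3° + 10·cos47.3° = 300.0 kN/m
Resisting force R = c·L + N'·tanφ_j = 7·7.0 + 213.2·tan37.5° = 49.0 + 163.6 = 212.6 kN/m
FS = R / T = 212.6 / 300.0 = 0.709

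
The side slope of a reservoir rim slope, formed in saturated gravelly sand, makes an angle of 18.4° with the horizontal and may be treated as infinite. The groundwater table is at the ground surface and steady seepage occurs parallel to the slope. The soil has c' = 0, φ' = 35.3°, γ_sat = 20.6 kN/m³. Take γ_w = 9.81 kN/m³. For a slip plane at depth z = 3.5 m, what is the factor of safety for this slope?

FS = 1.11

With seepage parallel to the slope and the water table at the surface, the effective normal stress on the slip plane uses the buoyant unit weight γ' = γ_sat − γ_w while the driving shear stress uses γ_sat:
FS = [c' + γ' z cos²β tanφ'] / [γ_sat z sinβ cosβ]
(For c' = 0 this reduces to FS = (γ'/γ_sat)·tanφ'/tanβ.)
γ' = 20.6 − 9.81 = 10.79 kN/m³
Numerator = 0.0 + 10.79·3.5·cos²18.4°·tan35.3° = 0.0 + 10.79·3.5·0.9004·0.7080 = 24.075 kPa
Denominator = 20.6·3.5·sin18.4°·cos18.4° = 20.6·3.5·0.3156·0.9489 = 21.595 kPa
FS = 24.075 / 21.595 = 1.115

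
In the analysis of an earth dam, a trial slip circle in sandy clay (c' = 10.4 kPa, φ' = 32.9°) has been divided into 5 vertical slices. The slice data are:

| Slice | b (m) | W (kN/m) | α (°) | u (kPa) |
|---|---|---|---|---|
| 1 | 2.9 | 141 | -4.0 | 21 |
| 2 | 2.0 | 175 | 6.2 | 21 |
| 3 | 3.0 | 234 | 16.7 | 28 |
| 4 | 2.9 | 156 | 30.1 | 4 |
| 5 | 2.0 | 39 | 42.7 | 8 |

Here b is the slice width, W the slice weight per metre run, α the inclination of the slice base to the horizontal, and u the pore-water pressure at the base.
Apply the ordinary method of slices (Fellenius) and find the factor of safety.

Ordinary method of slices: FS = Σ[c'·Δl_i + (W_i cosα_i − u_i·Δl_i)·tanφ'] / Σ W_i sinα_i, with Δl_i = b_i / cosα_i.
Slice 1: Δl = 2.9/cos(-4.0°) = 2.907 m; N'_1 = 141·cos(-4.0°) − 21·2.907 = 79.6; c'Δl = 30.23; W sinα = -9.8
Slice 2: Δl = 2.0/cos6.2° = 2.012 m; N'_2 = 175·cos6.2° − 21·2.012 = 131.7; c'Δl = 20.92; W sinα = 18.9
Slice 3: Δl = 3.0/cos16.7° = 3.132 m; N'_3 = 234·cos16.7° − 28·3.132 = 136.4; c'Δl = 32.57; W sinα = 67.2
Slice 4: Δl = 2.9/cos30.1° = 3.352 m; N'_4 = 156·cos30.1° − 4·3.352 = 121.6; c'Δl = 34.86; W sinα = 78.2
Slice 5: Δl = 2.0/cos42.7° = 2.721 m; N'_5 = 39·cos42.7° − 8·2.721 = 6.9; c'Δl = 28.30; W sinα = 26.4
Σc'Δl = 146.9 kN/m; ΣN' = 476.2 kN/m; ΣW sinα = 181.0 kN/m
Resisting = 146.9 + 476.2·tan32.9° = 146.9 + 308.1 = 455.0 kN/m
FS = 455.0 / 181.0 = 2.514

FS = 2.51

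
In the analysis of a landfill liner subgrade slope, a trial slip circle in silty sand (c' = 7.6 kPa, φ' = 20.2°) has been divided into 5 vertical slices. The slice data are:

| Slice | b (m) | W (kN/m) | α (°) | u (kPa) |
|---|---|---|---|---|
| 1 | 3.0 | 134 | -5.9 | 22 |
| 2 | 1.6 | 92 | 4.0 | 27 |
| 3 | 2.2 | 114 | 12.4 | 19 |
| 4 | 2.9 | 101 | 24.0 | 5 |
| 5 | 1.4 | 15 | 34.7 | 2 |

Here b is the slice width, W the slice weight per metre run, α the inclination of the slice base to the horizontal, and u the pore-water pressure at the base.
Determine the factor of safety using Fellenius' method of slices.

Ordinary method of slices: FS = Σ[c'·Δl_i + (W_i cosα_i − u_i·Δl_i)·tanφ'] / Σ W_i sinα_i, with Δl_i = b_i / cosα_i.
Slice 1: Δl = 3.0/cos(-5.9°) = 3.016 m; N'_1 = 134·cos(-5.9°) − 22·3.016 = 66.9; c'Δl = 22.92; W sinα = -13.8
Slice 2: Δl = 1.6/cos4.0° = 1.604 m; N'_2 = 92·cos4.0° − 27·1.604 = 48.5; c'Δl = 12.19; W sinα = 6.4
Slice 3: Δl = 2.2/cos12.4° = 2.253 m; N'_3 = 114·cos12.4° − 19·2.253 = 68.5; c'Δl = 17.12; W sinα = 24.5
Slice 4: Δl = 2.9/cos24.0° = 3.174 m; N'_4 = 101·cos24.0° − 5·3.174 = 76.4; c'Δl = 24.13; W sinα = 41.1
Slice 5: Δl = 1.4/cos34.7° = 1.703 m; N'_5 = 15·cos34.7° − 2·1.703 = 8.9; c'Δl = 12.94; W sinα = 8.5
Σc'Δl = 89.3 kN/m; ΣN' = 269.3 kN/m; ΣW sinα = 66.7 kN/m
Resisting = 89.3 + 269.3·tan20.2° = 89.3 + 99.1 = 188.4 kN/m
FS = 188.4 / 66.7 = 2.822

FS = 2.82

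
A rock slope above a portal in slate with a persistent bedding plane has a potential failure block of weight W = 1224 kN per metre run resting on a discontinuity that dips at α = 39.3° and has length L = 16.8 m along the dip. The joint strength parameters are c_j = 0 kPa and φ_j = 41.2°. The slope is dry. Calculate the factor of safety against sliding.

Resolving the block weight along and normal to the plane and applying the Mohr–Coulomb strength on the joint:
N' = W cosα = 1224·cos39.3° = 947.2 kN/m
Driving force T = W sinα = 1224·sin39.3° = 775.3 kN/m
Resisting force R = c_j·L + N'·tanφ_j = 0·16.8 + 947.2·tan41.2° = 0.0 + 829.2 = 829.2 kN/m
FS = R / T = 829.2 / 775.3 = 1.070

FS = 1.07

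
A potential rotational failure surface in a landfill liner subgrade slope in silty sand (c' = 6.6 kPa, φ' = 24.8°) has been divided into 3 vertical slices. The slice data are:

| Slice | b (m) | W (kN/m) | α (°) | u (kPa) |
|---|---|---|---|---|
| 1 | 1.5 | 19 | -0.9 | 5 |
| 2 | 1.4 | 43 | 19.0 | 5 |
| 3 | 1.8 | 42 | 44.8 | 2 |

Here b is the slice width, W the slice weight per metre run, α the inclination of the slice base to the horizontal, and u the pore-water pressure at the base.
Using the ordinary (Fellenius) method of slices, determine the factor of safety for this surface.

Ordinary method of slices: FS = Σ[c'·Δl_i + (W_i cosα_i − u_i·Δl_i)·tanφ'] / Σ W_i sinα_i, with Δl_i = b_i / cosα_i.
Slice 1: Δl = 1.5/cos(-0.9°) = 1.500 m; N'_1 = 19·cos(-0.9°) − 5·1.500 = 11.5; c'Δl = 9.90; W sinα = -0.3
Slice 2: Δl = 1.4/cos19.0° = 1.481 m; N'_2 = 43·cos19.0° − 5·1.481 = 33.3; c'Δl = 9.77; W sinα = 14.0
Slice 3: Δl = 1.8/cos44.8° = 2.537 m; N'_3 = 42·cos44.8° − 2·2.537 = 24.7; c'Δl = 16.74; W sinα = 29.6
Σc'Δl = 36.4 kN/m; ΣN' = 69.5 kN/m; ΣW sinα = 43.3 kN/m
Resisting = 36.4 + 69.5·tan24.8° = 36.4 + 32.1 = 68.5 kN/m
FS = 68.5 / 43.3 = 1.583

FS = 1.58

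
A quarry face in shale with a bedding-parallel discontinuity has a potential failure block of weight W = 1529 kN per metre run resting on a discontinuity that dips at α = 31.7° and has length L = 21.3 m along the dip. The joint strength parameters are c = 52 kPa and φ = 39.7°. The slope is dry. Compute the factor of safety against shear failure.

FS = 2.72

Resolving the block weight along and normal to the plane and applying the Mohr–Coulomb strength on the joint:
N' = W cosα = 1529·cos31.7° = 1300.9 kN/m
Driving force T = W sinα = 1529·sin31.7° = 803.4 kN/m
Resisting force R = c·L + N'·tanφ = 52·21.3 + 1300.9·tan39.7° = 1107.6 + 1080.0 = 2187.6 kN/m
FS = R / T = 2187.6 / 803.4 = 2.723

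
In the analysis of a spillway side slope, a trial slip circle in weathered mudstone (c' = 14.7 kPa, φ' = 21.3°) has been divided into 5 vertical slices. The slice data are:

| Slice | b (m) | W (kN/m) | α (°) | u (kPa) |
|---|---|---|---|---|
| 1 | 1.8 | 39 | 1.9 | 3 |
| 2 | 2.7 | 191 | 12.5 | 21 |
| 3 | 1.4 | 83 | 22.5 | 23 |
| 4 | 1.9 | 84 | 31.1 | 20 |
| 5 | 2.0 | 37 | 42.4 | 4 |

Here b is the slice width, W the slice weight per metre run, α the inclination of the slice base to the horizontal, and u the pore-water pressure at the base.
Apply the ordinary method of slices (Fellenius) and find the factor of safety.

Ordinary method of slices: FS = Σ[c'·Δl_i + (W_i cosα_i − u_i·Δl_i)·tanφ'] / Σ W_i sinα_i, with Δl_i = b_i / cosα_i.
Slice 1: Δl = 1.8/cos1.9° = 1.801 m; N'_1 = 39·cos1.9° − 3·1.801 = 33.6; c'Δl = 26.47; W sinα = 1.3
Slice 2: Δl = 2.7/cos12.5° = 2.766 m; N'_2 = 191·cos12.5° − 21·2.766 = 128.4; c'Δl = 40.65; W sinα = 41.3
Slice 3: Δl = 1.4/cos22.5° = 1.515 m; N'_3 = 83·cos22.5° − 23·1.515 = 41.8; c'Δl = 22.28; W sinα = 31.8
Slice 4: Δl = 1.9/cos31.1° = 2.219 m; N'_4 = 84·cos31.1° − 20·2.219 = 27.5; c'Δl = 32.62; W sinα = 43.4
Slice 5: Δl = 2.0/cos42.4° = 2.708 m; N'_5 = 37·cos42.4° − 4·2.708 = 16.5; c'Δl = 39.81; W sinα = 24.9
Σc'Δl = 161.8 kN/m; ΣN' = 247.8 kN/m; ΣW sinα = 142.7 kN/m
Resisting = 161.8 + 247.8·tan21.3° = 161.8 + 96.6 = 258.5 kN/m
FS = 258.5 / 142.7 = 1.811

FS = 1.81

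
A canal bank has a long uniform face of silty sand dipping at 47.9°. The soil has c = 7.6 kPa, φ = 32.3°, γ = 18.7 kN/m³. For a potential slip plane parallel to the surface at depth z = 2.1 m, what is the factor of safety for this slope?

For an infinite slope with a slip plane parallel to the surface (no pore pressure): FS = [c + γz cos²β tanφ] / [γz sinβ cosβ].
γz = 18.7·2.1 = 39.27 kN/m²
Numerator = 7.6 + 39.27·cos²47.9°·tan32.3° = 7.6 + 39.27·0.4495·0.6322 = 18.758 kPa
Denominator = 39.27·sin47.9°·cos47.9° = 39.27·0.7420·0.6704 = 19.534 kPa
FS = 18.758 / 19.534 = 0.960

FS = 0.96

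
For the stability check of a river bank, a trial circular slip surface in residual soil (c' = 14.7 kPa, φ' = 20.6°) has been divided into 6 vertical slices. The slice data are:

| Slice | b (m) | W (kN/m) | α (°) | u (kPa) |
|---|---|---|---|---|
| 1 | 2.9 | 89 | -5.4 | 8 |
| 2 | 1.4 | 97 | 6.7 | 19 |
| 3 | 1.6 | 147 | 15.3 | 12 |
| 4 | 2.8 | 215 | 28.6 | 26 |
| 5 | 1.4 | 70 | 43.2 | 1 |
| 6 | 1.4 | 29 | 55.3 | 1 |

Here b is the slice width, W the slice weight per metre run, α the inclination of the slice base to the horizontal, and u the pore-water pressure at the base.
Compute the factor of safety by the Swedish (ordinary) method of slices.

Ordinary method of slices: FS = Σ[c'·Δl_i + (W_i cosα_i − u_i·Δl_i)·tanφ'] / Σ W_i sinα_i, with Δl_i = b_i / cosα_i.
Slice 1: Δl = 2.9/cos(-5.4°) = 2.913 m; N'_1 = 89·cos(-5.4°) − 8·2.913 = 65.3; c'Δl = 42.82; W sinα = -8.4
Slice 2: Δl = 1.4/cos6.7° = 1.410 m; N'_2 = 97·cos6.7° − 19·1.410 = 69.6; c'Δl = 20.72; W sinα = 11.3
Slice 3: Δl = 1.6/cos15.3° = 1.659 m; N'_3 = 147·cos15.3° − 12·1.659 = 121.9; c'Δl = 24.38; W sinα = 38.8
Slice 4: Δl = 2.8/cos28.6° = 3.189 m; N'_4 = 215·cos28.6° − 26·3.189 = 105.8; c'Δl = 46.88; W sinα = 102.9
Slice 5: Δl = 1.4/cos43.2° = 1.921 m; N'_5 = 70·cos43.2° − 1·1.921 = 49.1; c'Δl = 28.23; W sinα = 47.9
Slice 6: Δl = 1.4/cos55.3° = 2.459 m; N'_6 = 29·cos55.3° − 1·2.459 = 14.0; c'Δl = 36.15; W sinα = 23.8
Σc'Δl = 199.2 kN/m; ΣN' = 425.7 kN/m; ΣW sinα = 216.4 kN/m
Resisting = 199.2 + 425.7·tan20.6° = 199.2 + 160.0 = 359.2 kN/m
FS = 359.2 / 216.4 = 1.660

FS = 1.66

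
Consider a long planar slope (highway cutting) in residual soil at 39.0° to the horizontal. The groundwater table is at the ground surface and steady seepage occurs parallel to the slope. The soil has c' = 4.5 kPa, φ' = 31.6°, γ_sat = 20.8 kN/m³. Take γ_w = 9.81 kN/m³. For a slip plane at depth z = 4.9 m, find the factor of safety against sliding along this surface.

FS = 0.49

With seepage parallel to the slope and the water table at the surface, the effective normal stress on the slip plane uses the buoyant unit weight γ' = γ_sat − γ_w while the driving shear stress uses γ_sat:
FS = [c' + γ' z cos²β tanφ'] / [γ_sat z sinβ cosβ]
γ' = 20.8 − 9.81 = 10.99 kN/m³
Numerator = 4.5 + 10.99·4.9·cos²39.0°·tan31.6° = 4.5 + 10.99·4.9·0.6040·0.6152 = 24.509 kPa
Denominator = 20.8·4.9·sin39.0°·cos39.0° = 20.8·4.9·0.6293·0.7771 = 49.846 kPa
FS = 24.509 / 49.846 = 0.492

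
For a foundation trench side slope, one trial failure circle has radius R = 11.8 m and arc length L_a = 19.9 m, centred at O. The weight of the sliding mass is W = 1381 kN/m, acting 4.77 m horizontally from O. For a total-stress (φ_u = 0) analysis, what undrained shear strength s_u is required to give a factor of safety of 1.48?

s_u = 41.5 kPa

FS = s_u·L_a·R / (W·d), so s_u = FS·W·d / (L_a·R).
s_u = 1.48·1381·4.77 / (19.90·11.8) = 9749.3 / 234.82 = 41.52 kPa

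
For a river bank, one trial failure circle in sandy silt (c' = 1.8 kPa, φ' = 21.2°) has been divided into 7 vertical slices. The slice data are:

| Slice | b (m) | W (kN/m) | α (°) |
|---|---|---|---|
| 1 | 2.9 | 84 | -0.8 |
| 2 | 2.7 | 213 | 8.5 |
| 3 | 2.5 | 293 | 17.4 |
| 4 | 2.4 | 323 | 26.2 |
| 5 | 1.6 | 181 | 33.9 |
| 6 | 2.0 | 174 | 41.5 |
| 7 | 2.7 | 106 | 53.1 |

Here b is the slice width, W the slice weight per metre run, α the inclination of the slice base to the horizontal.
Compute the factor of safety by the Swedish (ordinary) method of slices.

FS = 0.90

Ordinary method of slices: FS = Σ[c'·Δl_i + (W_i cosα_i)·tanφ'] / Σ W_i sinα_i, with Δl_i = b_i / cosα_i.
Slice 1: Δl = 2.9/cos(-0.8°) = 2.900 m; N'_1 = 84·cos(-0.8°) = 84.0; c'Δl = 5.22; W sinα = -1.2
Slice 2: Δl = 2.7/cos8.5° = 2.730 m; N'_2 = 213·cos8.5° = 210.7; c'Δl = 4.91; W sinα = 31.5
Slice 3: Δl = 2.5/cos17.4° = 2.620 m; N'_3 = 293·cos17.4° = 279.6; c'Δl = 4.72; W sinα = 87.6
Slice 4: Δl = 2.4/cos26.2° = 2.675 m; N'_4 = 323·cos26.2° = 289.8; c'Δl = 4.81; W sinα = 142.6
Slice 5: Δl = 1.6/cos33.9° = 1.928 m; N'_5 = 181·cos33.9° = 150.2; c'Δl = 3.47; W sinα = 101.0
Slice 6: Δl = 2.0/cos41.5° = 2.670 m; N'_6 = 174·cos41.5° = 130.3; c'Δl = 4.81; W sinα = 115.3
Slice 7: Δl = 2.7/cos53.1° = 4.497 m; N'_7 = 106·cos53.1° = 63.6; c'Δl = 8.09; W sinα = 84.8
Σc'Δl = 36.0 kN/m; ΣN' = 1208.3 kN/m; ΣW sinα = 561.6 kN/m
Resisting = 36.0 + 1208.3·tan21.2° = 36.0 + 468.7 = 504.7 kN/m
FS = 504.7 / 561.6 = 0.899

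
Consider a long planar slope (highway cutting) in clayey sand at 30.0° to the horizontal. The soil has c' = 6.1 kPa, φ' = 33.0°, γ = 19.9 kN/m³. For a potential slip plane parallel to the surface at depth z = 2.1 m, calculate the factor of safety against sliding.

FS = 1.46

For an infinite slope with a slip plane parallel to the surface (no pore pressure): FS = [c' + γz cos²β tanφ'] / [γz sinβ cosβ].
γz = 19.9·2.1 = 41.79 kN/m²
Numerator = 6.1 + 41.79·cos²30.0°·tan33.0° = 6.1 + 41.79·0.7500·0.6494 = 26.454 kPa
Denominator = 41.79·sin30.0°·cos30.0° = 41.79·0.5000·0.8660 = 18.096 kPa
FS = 26.454 / 18.096 = 1.462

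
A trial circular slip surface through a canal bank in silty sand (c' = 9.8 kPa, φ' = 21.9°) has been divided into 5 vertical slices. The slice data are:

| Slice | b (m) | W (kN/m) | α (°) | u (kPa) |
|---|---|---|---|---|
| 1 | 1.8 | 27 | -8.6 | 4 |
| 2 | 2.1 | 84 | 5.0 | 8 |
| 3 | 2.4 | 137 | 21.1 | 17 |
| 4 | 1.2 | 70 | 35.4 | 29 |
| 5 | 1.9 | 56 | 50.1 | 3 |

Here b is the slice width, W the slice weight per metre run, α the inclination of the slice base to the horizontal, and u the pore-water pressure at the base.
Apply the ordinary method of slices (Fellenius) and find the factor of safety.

Ordinary method of slices: FS = Σ[c'·Δl_i + (W_i cosα_i − u_i·Δl_i)·tanφ'] / Σ W_i sinα_i, with Δl_i = b_i / cosα_i.
Slice 1: Δl = 1.8/cos(-8.6°) = 1.820 m; N'_1 = 27·cos(-8.6°) − 4·1.820 = 19.4; c'Δl = 17.84; W sinα = -4.0
Slice 2: Δl = 2.1/cos5.0° = 2.108 m; N'_2 = 84·cos5.0° − 8·2.108 = 66.8; c'Δl = 20.66; W sinα = 7.3
Slice 3: Δl = 2.4/cos21.1° = 2.572 m; N'_3 = 137·cos21.1° − 17·2.572 = 84.1; c'Δl = 25.21; W sinα = 49.3
Slice 4: Δl = 1.2/cos35.4° = 1.472 m; N'_4 = 70·cos35.4° − 29·1.472 = 14.4; c'Δl = 14.43; W sinα = 40.5
Slice 5: Δl = 1.9/cos50.1° = 2.962 m; N'_5 = 56·cos50.1° − 3·2.962 = 27.0; c'Δl = 29.03; W sinα = 43.0
Σc'Δl = 107.2 kN/m; ΣN' = 211.7 kN/m; ΣW sinα = 136.1 kN/m
Resisting = 107.2 + 211.7·tan21.9° = 107.2 + 85.1 = 192.3 kN/m
FS = 192.3 / 136.1 = 1.413

FS = 1.41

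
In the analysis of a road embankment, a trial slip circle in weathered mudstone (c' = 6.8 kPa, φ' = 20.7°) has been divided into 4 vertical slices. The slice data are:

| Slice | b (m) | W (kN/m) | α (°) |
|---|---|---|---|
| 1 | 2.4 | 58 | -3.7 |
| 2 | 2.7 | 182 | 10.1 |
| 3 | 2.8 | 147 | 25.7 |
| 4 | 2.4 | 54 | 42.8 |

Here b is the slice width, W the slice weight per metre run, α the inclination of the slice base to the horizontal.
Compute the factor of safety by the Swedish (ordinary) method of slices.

FS = 1.81

Ordinary method of slices: FS = Σ[c'·Δl_i + (W_i cosα_i)·tanφ'] / Σ W_i sinα_i, with Δl_i = b_i / cosα_i.
Slice 1: Δl = 2.4/cos(-3.7°) = 2.405 m; N'_1 = 58·cos(-3.7°) = 57.9; c'Δl = 16.35; W sinα = -3.7
Slice 2: Δl = 2.7/cos10.1° = 2.743 m; N'_2 = 182·cos10.1° = 179.2; c'Δl = 18.65; W sinα = 31.9
Slice 3: Δl = 2.8/cos25.7° = 3.107 m; N'_3 = 147·cos25.7° = 132.5; c'Δl = 21.13; W sinα = 63.7
Slice 4: Δl = 2.4/cos42.8° = 3.271 m; N'_4 = 54·cos42.8° = 39.6; c'Δl = 22.24; W sinα = 36.7
Σc'Δl = 78.4 kN/m; ΣN' = 409.1 kN/m; ΣW sinα = 128.6 kN/m
Resisting = 78.4 + 409.1·tan20.7° = 78.4 + 154.6 = 233.0 kN/m
FS = 233.0 / 128.6 = 1.811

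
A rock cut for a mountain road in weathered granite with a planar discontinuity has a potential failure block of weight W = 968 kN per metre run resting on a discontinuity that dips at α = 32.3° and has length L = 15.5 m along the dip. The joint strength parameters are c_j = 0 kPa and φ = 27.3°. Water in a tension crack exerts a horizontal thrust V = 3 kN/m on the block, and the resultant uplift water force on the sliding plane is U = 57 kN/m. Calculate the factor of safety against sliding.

FS = 0.75

Resolving the block weight along and normal to the plane and applying the Mohr–Coulomb strength on the joint:
N' = W cosα − U − V sinα = 968·cos32.3° − 57 − 3·sin32.3° = 759.6 kN/m
Driving force T = W sinα + V cosα = 968·sin32.3° + 3·cos32.3° = 519.8 kN/m
Resisting force R = c_j·L + N'·tanφ = 0·15.5 + 759.6·tan27.3° = 0.0 + 392.1 = 392.1 kN/m
FS = R / T = 392.1 / 519.8 = 0.754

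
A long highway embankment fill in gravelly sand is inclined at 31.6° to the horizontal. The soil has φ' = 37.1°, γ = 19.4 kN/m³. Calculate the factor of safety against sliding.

FS = 1.23

For a dry cohesionless infinite slope the factor of safety is FS = tanφ' / tanβ.
FS = tan37.1° / tan31.6° = 0.7563 / 0.6152 = 1.229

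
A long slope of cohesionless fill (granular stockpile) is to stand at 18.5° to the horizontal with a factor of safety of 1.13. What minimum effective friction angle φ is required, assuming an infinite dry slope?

FS = tanφ/tanβ ⇒ tanφ = FS · tanβ = 1.13 · tan18.5° = 0.3781
φ = arctan(0.3781) = 20.71°

φ = 20.7°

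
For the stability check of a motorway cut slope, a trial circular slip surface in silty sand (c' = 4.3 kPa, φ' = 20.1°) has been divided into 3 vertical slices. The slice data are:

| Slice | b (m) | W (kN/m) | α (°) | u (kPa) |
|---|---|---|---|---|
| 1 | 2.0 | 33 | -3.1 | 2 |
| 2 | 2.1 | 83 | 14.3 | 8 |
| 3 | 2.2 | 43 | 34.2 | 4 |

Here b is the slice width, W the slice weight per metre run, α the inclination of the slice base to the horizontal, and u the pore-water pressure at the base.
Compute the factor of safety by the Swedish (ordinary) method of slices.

FS = 1.68

Ordinary method of slices: FS = Σ[c'·Δl_i + (W_i cosα_i − u_i·Δl_i)·tanφ'] / Σ W_i sinα_i, with Δl_i = b_i / cosα_i.
Slice 1: Δl = 2.0/cos(-3.1°) = 2.003 m; N'_1 = 33·cos(-3.1°) − 2·2.003 = 28.9; c'Δl = 8.61; W sinα = -1.8
Slice 2: Δl = 2.1/cos14.3° = 2.167 m; N'_2 = 83·cos14.3° − 8·2.167 = 63.1; c'Δl = 9.32; W sinα = 20.5
Slice 3: Δl = 2.2/cos34.2° = 2.660 m; N'_3 = 43·cos34.2° − 4·2.660 = 24.9; c'Δl = 11.44; W sinα = 24.2
Σc'Δl = 29.4 kN/m; ΣN' = 117.0 kN/m; ΣW sinα = 42.9 kN/m
Resisting = 29.4 + 117.0·tan20.1° = 29.4 + 42.8 = 72.2 kN/m
FS = 72.2 / 42.9 = 1.683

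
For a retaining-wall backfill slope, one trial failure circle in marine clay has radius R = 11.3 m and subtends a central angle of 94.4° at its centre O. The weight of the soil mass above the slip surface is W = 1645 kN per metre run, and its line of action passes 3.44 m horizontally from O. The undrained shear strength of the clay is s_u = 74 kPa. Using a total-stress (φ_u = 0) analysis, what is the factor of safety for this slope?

FS = 2.75

Taking moments about the centre O, the resisting moment is provided by the undrained shear strength acting along the arc:
Arc length L_a = R·θ = 11.3·(94.4°·π/180) = 11.3·1.6476 = 18.62 m
M_R = s_u·L_a·R = 74·18.62·11.3 = 15568.2 kN·m/m
M_D = W·d = 1645·3.44 = 5658.8 kN·m/m
FS = M_R / M_D = 15568.2 / 5658.8 = 2.751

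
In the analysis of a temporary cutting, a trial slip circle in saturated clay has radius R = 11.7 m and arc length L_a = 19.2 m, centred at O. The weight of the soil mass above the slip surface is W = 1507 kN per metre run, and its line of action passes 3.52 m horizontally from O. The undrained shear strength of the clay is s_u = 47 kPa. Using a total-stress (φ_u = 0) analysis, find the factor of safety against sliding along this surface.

FS = 1.99

Taking moments about the centre O, the resisting moment is provided by the undrained shear strength acting along the arc:
M_R = s_u·L_a·R = 47·19.20·11.7 = 10558.1 kN·m/m
M_D = W·d = 1507·3.52 = 5304.6 kN·m/m
FS = M_R / M_D = 10558.1 / 5304.6 = 1.990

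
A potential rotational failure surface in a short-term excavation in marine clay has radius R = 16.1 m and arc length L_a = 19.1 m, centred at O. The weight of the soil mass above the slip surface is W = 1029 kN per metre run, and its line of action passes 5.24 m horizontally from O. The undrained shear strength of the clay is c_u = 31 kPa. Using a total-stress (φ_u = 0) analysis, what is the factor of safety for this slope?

Taking moments about the centre O, the resisting moment is provided by the undrained shear strength acting along the arc:
M_R = c_u·L_a·R = 31·19.10·16.1 = 9532.8 kN·m/m
M_D = W·d = 1029·5.24 = 5392.0 kN·m/m
FS = M_R / M_D = 9532.8 / 5392.0 = 1.768

FS = 1.77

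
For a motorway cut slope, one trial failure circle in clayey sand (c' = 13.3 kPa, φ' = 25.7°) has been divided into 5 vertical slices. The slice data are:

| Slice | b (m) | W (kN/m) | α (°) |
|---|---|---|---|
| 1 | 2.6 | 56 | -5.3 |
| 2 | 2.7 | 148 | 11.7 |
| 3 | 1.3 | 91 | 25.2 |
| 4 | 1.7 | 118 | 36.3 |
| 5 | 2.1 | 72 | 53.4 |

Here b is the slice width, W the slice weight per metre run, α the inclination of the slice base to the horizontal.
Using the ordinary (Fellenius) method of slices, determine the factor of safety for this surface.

FS = 1.92

Ordinary method of slices: FS = Σ[c'·Δl_i + (W_i cosα_i)·tanφ'] / Σ W_i sinα_i, with Δl_i = b_i / cosα_i.
Slice 1: Δl = 2.6/cos(-5.3°) = 2.611 m; N'_1 = 56·cos(-5.3°) = 55.8; c'Δl = 34.73; W sinα = -5.2
Slice 2: Δl = 2.7/cos11.7° = 2.757 m; N'_2 = 148·cos11.7° = 144.9; c'Δl = 36.67; W sinα = 30.0
Slice 3: Δl = 1.3/cos25.2° = 1.437 m; N'_3 = 91·cos25.2° = 82.3; c'Δl = 19.11; W sinα = 38.7
Slice 4: Δl = 1.7/cos36.3° = 2.109 m; N'_4 = 118·cos36.3° = 95.1; c'Δl = 28.05; W sinα = 69.9
Slice 5: Δl = 2.1/cos53.4° = 3.522 m; N'_5 = 72·cos53.4° = 42.9; c'Δl = 46.84; W sinα = 57.8
Σc'Δl = 165.4 kN/m; ΣN' = 421.1 kN/m; ΣW sinα = 191.2 kN/m
Resisting = 165.4 + 421.1·tan25.7° = 165.4 + 202.6 = 368.0 kN/m
FS = 368.0 / 191.2 = 1.924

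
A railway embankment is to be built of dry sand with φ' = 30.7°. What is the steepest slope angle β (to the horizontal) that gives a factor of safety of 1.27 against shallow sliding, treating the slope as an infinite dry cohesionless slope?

β = 25.1°

For an infinite dry cohesionless slope FS = tanφ'/tanβ, so tanβ = tanφ' / FS.
tanβ = tan30.7° / 1.27 = 0.5938 / 1.27 = 0.4675
β = arctan(0.4675) = 25.06°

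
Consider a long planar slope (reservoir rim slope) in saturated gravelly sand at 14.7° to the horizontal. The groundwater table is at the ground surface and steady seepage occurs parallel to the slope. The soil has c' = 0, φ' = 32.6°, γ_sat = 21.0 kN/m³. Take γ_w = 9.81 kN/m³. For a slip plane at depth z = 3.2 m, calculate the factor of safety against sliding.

With seepage parallel to the slope and the water table at the surface, the effective normal stress on the slip plane uses the buoyant unit weight γ' = γ_sat − γ_w while the driving shear stress uses γ_sat:
FS = [c' + γ' z cos²β tanφ'] / [γ_sat z sinβ cosβ]
(For c' = 0 this reduces to FS = (γ'/γ_sat)·tanφ'/tanβ.)
γ' = 21.0 − 9.81 = 11.19 kN/m³
Numerator = 0.0 + 11.19·3.2·cos²14.7°·tan32.6° = 0.0 + 11.19·3.2·0.9356·0.6395 = 21.426 kPa
Denominator = 21.0·3.2·sin14.7°·cos14.7° = 21.0·3.2·0.2538·0.9673 = 16.494 kPa
FS = 21.426 / 16.494 = 1.299

FS = 1.30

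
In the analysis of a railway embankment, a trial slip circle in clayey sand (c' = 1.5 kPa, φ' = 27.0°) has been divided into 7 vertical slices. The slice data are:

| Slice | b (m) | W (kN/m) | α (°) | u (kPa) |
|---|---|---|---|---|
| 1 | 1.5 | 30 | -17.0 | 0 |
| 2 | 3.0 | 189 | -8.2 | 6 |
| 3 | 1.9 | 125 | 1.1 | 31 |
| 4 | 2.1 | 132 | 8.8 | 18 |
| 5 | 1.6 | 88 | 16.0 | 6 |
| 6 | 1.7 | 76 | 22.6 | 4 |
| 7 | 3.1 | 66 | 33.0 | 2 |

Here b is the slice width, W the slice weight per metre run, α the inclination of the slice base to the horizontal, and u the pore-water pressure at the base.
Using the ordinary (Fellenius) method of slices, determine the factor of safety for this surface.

Ordinary method of slices: FS = Σ[c'·Δl_i + (W_i cosα_i − u_i·Δl_i)·tanφ'] / Σ W_i sinα_i, with Δl_i = b_i / cosα_i.
Slice 1: Δl = 1.5/cos(-17.0°) = 1.569 m; N'_1 = 30·cos(-17.0°) − 0·1.569 = 28.7; c'Δl = 2.35; W sinα = -8.8
Slice 2: Δl = 3.0/cos(-8.2°) = 3.031 m; N'_2 = 189·cos(-8.2°) − 6·3.031 = 168.9; c'Δl = 4.55; W sinα = -27.0
Slice 3: Δl = 1.9/cos1.1° = 1.900 m; N'_3 = 125·cos1.1° − 31·1.900 = 66.1; c'Δl = 2.85; W sinα = 2.4
Slice 4: Δl = 2.1/cos8.8° = 2.125 m; N'_4 = 132·cos8.8° − 18·2.125 = 92.2; c'Δl = 3.19; W sinα = 20.2
Slice 5: Δl = 1.6/cos16.0° = 1.664 m; N'_5 = 88·cos16.0° − 6·1.664 = 74.6; c'Δl = 2.50; W sinα = 24.3
Slice 6: Δl = 1.7/cos22.6° = 1.841 m; N'_6 = 76·cos22.6° − 4·1.841 = 62.8; c'Δl = 2.76; W sinα = 29.2
Slice 7: Δl = 3.1/cos33.0° = 3.696 m; N'_7 = 66·cos33.0° − 2·3.696 = 48.0; c'Δl = 5.54; W sinα = 35.9
Σc'Δl = 23.7 kN/m; ΣN' = 541.2 kN/m; ΣW sinα = 76.3 kN/m
Resisting = 23.7 + 541.2·tan27.0° = 23.7 + 275.8 = 299.5 kN/m
FS = 299.5 / 76.3 = 3.927

FS = 3.93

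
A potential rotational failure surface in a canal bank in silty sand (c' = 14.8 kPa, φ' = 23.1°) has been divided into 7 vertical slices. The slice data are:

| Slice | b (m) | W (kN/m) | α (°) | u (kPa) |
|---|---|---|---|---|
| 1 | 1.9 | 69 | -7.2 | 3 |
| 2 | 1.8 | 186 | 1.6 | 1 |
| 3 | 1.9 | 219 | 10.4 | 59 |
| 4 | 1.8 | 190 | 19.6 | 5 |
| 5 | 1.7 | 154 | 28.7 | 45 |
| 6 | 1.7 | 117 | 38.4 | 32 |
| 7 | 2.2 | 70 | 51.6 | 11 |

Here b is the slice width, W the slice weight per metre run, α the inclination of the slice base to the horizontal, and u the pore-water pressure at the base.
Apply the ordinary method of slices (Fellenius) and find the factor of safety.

Ordinary method of slices: FS = Σ[c'·Δl_i + (W_i cosα_i − u_i·Δl_i)·tanφ'] / Σ W_i sinα_i, with Δl_i = b_i / cosα_i.
Slice 1: Δl = 1.9/cos(-7.2°) = 1.915 m; N'_1 = 69·cos(-7.2°) − 3·1.915 = 62.7; c'Δl = 28.34; W sinα = -8.6
Slice 2: Δl = 1.8/cos1.6° = 1.801 m; N'_2 = 186·cos1.6° − 1·1.801 = 184.1; c'Δl = 26.65; W sinα = 5.2
Slice 3: Δl = 1.9/cos10.4° = 1.932 m; N'_3 = 219·cos10.4° − 59·1.932 = 101.4; c'Δl = 28.59; W sinα = 39.5
Slice 4: Δl = 1.8/cos19.6° = 1.911 m; N'_4 = 190·cos19.6° − 5·1.911 = 169.4; c'Δl = 28.28; W sinα = 63.7
Slice 5: Δl = 1.7/cos28.7° = 1.938 m; N'_5 = 154·cos28.7° − 45·1.938 = 47.9; c'Δl = 28.68; W sinα = 74.0
Slice 6: Δl = 1.7/cos38.4° = 2.169 m; N'_6 = 117·cos38.4° − 32·2.169 = 22.3; c'Δl = 32.10; W sinα = 72.7
Slice 7: Δl = 2.2/cos51.6° = 3.542 m; N'_7 = 70·cos51.6° − 11·3.542 = 4.5; c'Δl = 52.42; W sinα = 54.9
Σc'Δl = 225.1 kN/m; ΣN' = 592.4 kN/m; ΣW sinα = 301.3 kN/m
Resisting = 225.1 + 592.4·tan23.1° = 225.1 + 252.7 = 477.7 kN/m
FS = 477.7 / 301.3 = 1.586

FS = 1.59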